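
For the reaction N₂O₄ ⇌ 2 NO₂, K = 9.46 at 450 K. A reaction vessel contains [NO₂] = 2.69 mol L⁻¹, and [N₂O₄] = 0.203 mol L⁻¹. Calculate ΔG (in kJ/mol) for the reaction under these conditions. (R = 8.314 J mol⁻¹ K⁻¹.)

Q = [NO₂]² / [N₂O₄] = (2.69)² / (0.203) = 35.6
ΔG = RT ln(Q/K) = (8.314 J mol⁻¹ K⁻¹)(450 K) × ln(35.6/9.46)
   = (3.741 kJ/mol)(1.325) = 4.96 kJ/mol
ΔG > 0, so the forward reaction is non-spontaneous (proceeds in reverse).

ΔG = 4.96 kJ/mol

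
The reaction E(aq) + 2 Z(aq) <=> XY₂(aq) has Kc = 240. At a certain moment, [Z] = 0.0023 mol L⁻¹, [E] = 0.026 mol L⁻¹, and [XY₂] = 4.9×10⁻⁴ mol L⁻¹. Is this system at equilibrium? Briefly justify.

no; Q > K, reaction proceeds in reverse

Qc = [XY₂] / ([E]·[Z]²) = (4.9×10⁻⁴) / ((0.026)·(0.0023)²) = 3600
Qc = 3600 > Kc = 240: net reverse reaction.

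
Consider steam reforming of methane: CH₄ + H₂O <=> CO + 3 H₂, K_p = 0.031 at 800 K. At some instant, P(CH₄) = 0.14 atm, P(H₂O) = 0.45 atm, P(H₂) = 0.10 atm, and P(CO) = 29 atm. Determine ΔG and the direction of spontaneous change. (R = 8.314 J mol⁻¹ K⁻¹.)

ΔG = 17.9 kJ/mol; the forward reaction is non-spontaneous

Q_p = P(CO)·P(H₂)³ / (P(CH₄)·P(H₂O)) = (29)·(0.10)³ / ((0.14)·(0.45)) = 0.460
ΔG = RT ln(Q_p/K_p) = (8.314 J mol⁻¹ K⁻¹)(800 K) × ln(0.460/0.031)
   = (6.651 kJ/mol)(2.697) = 17.9 kJ/mol
ΔG > 0, so the forward reaction is non-spontaneous (proceeds in reverse).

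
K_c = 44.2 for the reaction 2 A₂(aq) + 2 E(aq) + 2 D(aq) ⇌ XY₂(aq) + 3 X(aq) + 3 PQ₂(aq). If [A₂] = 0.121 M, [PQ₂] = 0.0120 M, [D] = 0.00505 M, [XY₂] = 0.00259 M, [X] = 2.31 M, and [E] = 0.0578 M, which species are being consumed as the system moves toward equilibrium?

none (at equilibrium)

Q_c = [XY₂]·[X]³·[PQ₂]³ / ([A₂]²·[E]²·[D]²) = (0.00259)·(2.31)³·(0.0120)³ / ((0.121)²·(0.0578)²·(0.00505)²) = 44.2
Q_c = 44.2 = K_c; the system is at equilibrium.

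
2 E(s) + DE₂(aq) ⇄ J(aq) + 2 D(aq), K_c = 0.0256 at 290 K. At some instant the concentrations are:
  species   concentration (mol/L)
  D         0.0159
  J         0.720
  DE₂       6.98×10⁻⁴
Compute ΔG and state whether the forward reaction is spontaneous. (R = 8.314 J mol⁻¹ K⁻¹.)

ΔG = 5.60 kJ/mol; the forward reaction is non-spontaneous

(E is a pure solid — omitted from Q_c.)
Q_c = [J]·[D]² / [DE₂] = (0.720)·(0.0159)² / (6.98×10⁻⁴) = 0.261
ΔG = RT ln(Q_c/K_c) = (8.314 J mol⁻¹ K⁻¹)(290 K) × ln(0.261/0.0256)
   = (2.411 kJ/mol)(2.322) = 5.60 kJ/mol
ΔG > 0, so the forward reaction is non-spontaneous (proceeds in reverse).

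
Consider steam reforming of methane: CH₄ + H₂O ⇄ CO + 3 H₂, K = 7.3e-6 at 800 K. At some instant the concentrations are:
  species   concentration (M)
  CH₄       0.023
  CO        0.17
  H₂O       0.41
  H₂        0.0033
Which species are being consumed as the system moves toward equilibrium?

Q = [CO]·[H₂]³ / ([CH₄]·[H₂O]) = (0.17)·(0.0033)³ / ((0.023)·(0.41)) = 6.5e-7
Q = 6.5e-7 < K = 7.3e-6: net forward reaction.

CH₄, H₂O (reactants)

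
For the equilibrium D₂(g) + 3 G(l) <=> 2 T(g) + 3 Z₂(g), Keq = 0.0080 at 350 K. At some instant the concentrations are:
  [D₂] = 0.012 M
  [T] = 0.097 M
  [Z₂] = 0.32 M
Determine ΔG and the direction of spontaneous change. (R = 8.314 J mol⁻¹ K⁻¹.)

ΔG = 3.40 kJ/mol; the forward reaction is non-spontaneous

(G is a pure liquid — omitted from Q.)
Q = [T]²·[Z₂]³ / [D₂] = (0.097)²·(0.32)³ / (0.012) = 0.0257
ΔG = RT ln(Q/Keq) = (8.314 J mol⁻¹ K⁻¹)(350 K) × ln(0.0257/0.0080)
   = (2.910 kJ/mol)(1.167) = 3.40 kJ/mol
ΔG > 0, so the forward reaction is non-spontaneous (proceeds in reverse).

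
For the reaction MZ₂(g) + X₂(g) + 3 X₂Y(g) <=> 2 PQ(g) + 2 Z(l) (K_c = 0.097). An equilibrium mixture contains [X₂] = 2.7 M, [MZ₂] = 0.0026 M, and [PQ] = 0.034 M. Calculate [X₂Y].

(Z is a pure liquid — omitted from K_c.)
At equilibrium, K_c = [PQ]² / ([MZ₂]·[X₂]·[X₂Y]³) = 0.097.
(0.034)² / ((0.0026)·(2.7)·([X₂Y])³) = 0.097
[X₂Y]³ = 1.70 ⇒ [X₂Y] = 1.2 M

[X₂Y] = 1.2 M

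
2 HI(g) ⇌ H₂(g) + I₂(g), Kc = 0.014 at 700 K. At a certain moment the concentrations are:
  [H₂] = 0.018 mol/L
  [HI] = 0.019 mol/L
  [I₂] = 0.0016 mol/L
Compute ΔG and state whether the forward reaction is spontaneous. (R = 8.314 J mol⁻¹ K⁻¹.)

Qc = [H₂]·[I₂] / [HI]² = (0.018)·(0.0016) / (0.019)² = 0.0798
ΔG = RT ln(Qc/Kc) = (8.314 J mol⁻¹ K⁻¹)(700 K) × ln(0.0798/0.014)
   = (5.820 kJ/mol)(1.740) = 10.1 kJ/mol
ΔG > 0, so the forward reaction is non-spontaneous (proceeds in reverse).

ΔG = 10.1 kJ/mol; the forward reaction is non-spontaneous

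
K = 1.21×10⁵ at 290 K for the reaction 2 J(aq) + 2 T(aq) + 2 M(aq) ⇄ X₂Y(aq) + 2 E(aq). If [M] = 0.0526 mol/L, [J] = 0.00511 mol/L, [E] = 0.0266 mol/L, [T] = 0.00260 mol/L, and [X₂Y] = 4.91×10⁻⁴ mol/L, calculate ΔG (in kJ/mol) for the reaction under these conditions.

ΔG = 4.27 kJ/mol

Q = [X₂Y]·[E]² / ([J]²·[T]²·[M]²) = (4.91×10⁻⁴)·(0.0266)² / ((0.00511)²·(0.00260)²·(0.0526)²) = 7.11×10⁵
ΔG = RT ln(Q/K) = (8.314 J mol⁻¹ K⁻¹)(290 K) × ln(7.11×10⁵/1.21×10⁵)
   = (2.411 kJ/mol)(1.771) = 4.27 kJ/mol
ΔG > 0, so the forward reaction is non-spontaneous (proceeds in reverse).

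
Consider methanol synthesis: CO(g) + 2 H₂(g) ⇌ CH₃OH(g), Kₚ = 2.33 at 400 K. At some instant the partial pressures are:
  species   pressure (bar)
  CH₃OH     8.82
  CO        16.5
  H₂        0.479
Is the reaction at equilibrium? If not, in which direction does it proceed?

Qₚ = P(CH₃OH) / (P(CO)·P(H₂)²) = (8.82) / ((16.5)·(0.479)²) = 2.33
Qₚ = 2.33 = Kₚ, so the system is already at equilibrium.

at equilibrium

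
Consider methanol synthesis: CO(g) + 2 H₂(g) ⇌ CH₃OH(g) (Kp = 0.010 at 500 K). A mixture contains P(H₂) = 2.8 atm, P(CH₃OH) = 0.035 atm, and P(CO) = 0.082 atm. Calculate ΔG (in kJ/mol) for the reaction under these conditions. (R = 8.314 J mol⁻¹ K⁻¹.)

ΔG = 7.04 kJ/mol

Qp = P(CH₃OH) / (P(CO)·P(H₂)²) = (0.035) / ((0.082)·(2.8)²) = 0.0544
ΔG = RT ln(Qp/Kp) = (8.314 J mol⁻¹ K⁻¹)(500 K) × ln(0.0544/0.010)
   = (4.157 kJ/mol)(1.694) = 7.04 kJ/mol
ΔG > 0, so the forward reaction is non-spontaneous (proceeds in reverse).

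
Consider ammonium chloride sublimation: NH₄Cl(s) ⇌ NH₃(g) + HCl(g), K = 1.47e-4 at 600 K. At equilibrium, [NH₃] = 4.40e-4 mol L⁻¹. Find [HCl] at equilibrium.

(NH₄Cl is a pure solid — omitted from K.)
At equilibrium, K = [NH₃]·[HCl] = 1.47e-4.
(4.40e-4)·([HCl]) = 1.47e-4
[HCl] = 0.334 mol L⁻¹

[HCl] = 0.334 mol L⁻¹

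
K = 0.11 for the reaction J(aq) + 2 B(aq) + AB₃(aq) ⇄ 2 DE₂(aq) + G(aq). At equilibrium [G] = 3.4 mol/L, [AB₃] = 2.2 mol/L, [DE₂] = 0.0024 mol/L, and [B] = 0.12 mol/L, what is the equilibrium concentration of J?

[J] = 0.0056 mol/L

At equilibrium, K = [DE₂]²·[G] / ([J]·[B]²·[AB₃]) = 0.11.
(0.0024)²·(3.4) / (([J])·(0.12)²·(2.2)) = 0.11
[J] = 0.00562 = 0.0056 mol/L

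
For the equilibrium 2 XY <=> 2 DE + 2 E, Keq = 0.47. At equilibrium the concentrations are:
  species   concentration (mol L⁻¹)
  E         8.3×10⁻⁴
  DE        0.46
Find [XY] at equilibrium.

At equilibrium, Keq = [DE]²·[E]² / [XY]² = 0.47.
(0.46)²·(8.3×10⁻⁴)² / ([XY])² = 0.47
[XY]² = 3.10×10⁻⁷ ⇒ [XY] = 5.6×10⁻⁴ mol L⁻¹

[XY] = 5.6×10⁻⁴ mol L⁻¹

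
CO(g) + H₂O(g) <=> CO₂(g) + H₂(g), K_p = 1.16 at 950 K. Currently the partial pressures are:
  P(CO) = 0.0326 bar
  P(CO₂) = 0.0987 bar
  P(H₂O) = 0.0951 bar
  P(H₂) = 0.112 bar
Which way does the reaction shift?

in the reverse direction

Q_p = P(CO₂)·P(H₂) / (P(CO)·P(H₂O)) = (0.0987)·(0.112) / ((0.0326)·(0.0951)) = 3.57
Q_p = 3.57 > K_p = 1.16, so the reverse reaction proceeds.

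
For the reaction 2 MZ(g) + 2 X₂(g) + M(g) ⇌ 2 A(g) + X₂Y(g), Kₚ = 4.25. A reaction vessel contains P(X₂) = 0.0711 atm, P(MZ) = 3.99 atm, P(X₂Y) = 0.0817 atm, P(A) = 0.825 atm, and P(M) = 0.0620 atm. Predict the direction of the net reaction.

Qₚ = P(A)²·P(X₂Y) / (P(MZ)²·P(X₂)²·P(M)) = (0.825)²·(0.0817) / ((3.99)²·(0.0711)²·(0.0620)) = 11.1
Qₚ = 11.1 > Kₚ = 4.25, so the reverse reaction proceeds.

reverse (toward reactants)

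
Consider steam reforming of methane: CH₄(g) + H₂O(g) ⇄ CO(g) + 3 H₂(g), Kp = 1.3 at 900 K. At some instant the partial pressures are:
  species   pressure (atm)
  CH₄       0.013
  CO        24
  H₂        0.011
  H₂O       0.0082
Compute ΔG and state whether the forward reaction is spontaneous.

ΔG = -11.0 kJ/mol; the forward reaction is spontaneous

Qp = P(CO)·P(H₂)³ / (P(CH₄)·P(H₂O)) = (24)·(0.011)³ / ((0.013)·(0.0082)) = 0.300
ΔG = RT ln(Qp/Kp) = (8.314 J mol⁻¹ K⁻¹)(900 K) × ln(0.300/1.3)
   = (7.483 kJ/mol)(-1.466) = -11.0 kJ/mol
ΔG < 0, so the forward reaction is spontaneous (proceeds forward).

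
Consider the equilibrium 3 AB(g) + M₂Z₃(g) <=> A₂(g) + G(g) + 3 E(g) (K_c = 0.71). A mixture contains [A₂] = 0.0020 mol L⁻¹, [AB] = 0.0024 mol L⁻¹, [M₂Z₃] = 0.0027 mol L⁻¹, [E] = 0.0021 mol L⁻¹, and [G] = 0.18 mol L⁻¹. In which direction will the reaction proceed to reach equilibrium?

forward (toward products)

Q_c = [A₂]·[G]·[E]³ / ([AB]³·[M₂Z₃]) = (0.0020)·(0.18)·(0.0021)³ / ((0.0024)³·(0.0027)) = 0.089
Q_c = 0.089 < K_c = 0.71, so the forward reaction proceeds.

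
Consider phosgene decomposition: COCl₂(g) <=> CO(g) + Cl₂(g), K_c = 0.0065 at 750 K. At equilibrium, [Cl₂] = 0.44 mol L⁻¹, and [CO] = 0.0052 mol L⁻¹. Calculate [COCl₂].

[COCl₂] = 0.35 mol L⁻¹

At equilibrium, K_c = [CO]·[Cl₂] / [COCl₂] = 0.0065.
(0.0052)·(0.44) / ([COCl₂]) = 0.0065
[COCl₂] = 0.352 = 0.35 mol L⁻¹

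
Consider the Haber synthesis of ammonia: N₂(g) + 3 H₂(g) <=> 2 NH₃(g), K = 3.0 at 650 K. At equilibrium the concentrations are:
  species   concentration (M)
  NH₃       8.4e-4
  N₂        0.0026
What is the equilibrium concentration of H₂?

At equilibrium, K = [NH₃]² / ([N₂]·[H₂]³) = 3.0.
(8.4e-4)² / ((0.0026)·([H₂])³) = 3.0
[H₂]³ = 9.05e-5 ⇒ [H₂] = 0.045 M

[H₂] = 0.045 M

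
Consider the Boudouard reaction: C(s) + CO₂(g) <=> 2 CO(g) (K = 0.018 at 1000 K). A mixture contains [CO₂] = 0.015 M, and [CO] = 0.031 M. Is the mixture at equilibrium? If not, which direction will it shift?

no; Q > K, reaction proceeds in reverse

(C is a pure solid — omitted from Q.)
Q = [CO]² / [CO₂] = (0.031)² / (0.015) = 0.064
Q = 0.064 > K = 0.018: net reverse reaction.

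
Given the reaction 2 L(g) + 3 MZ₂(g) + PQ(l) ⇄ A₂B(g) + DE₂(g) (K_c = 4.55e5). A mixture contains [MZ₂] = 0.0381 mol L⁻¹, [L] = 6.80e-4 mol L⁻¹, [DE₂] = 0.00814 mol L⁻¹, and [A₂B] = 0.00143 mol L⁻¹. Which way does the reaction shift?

at equilibrium

(PQ is a pure liquid — omitted from Q_c.)
Q_c = [A₂B]·[DE₂] / ([L]²·[MZ₂]³) = (0.00143)·(0.00814) / ((6.80e-4)²·(0.0381)³) = 4.55e5
Q_c = 4.55e5 = K_c, so the system is already at equilibrium.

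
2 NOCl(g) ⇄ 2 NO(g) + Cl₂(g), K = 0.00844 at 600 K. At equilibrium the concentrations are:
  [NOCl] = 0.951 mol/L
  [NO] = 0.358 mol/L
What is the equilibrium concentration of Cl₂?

At equilibrium, K = [NO]²·[Cl₂] / [NOCl]² = 0.00844.
(0.358)²·([Cl₂]) / (0.951)² = 0.00844
[Cl₂] = 0.0596 mol/L

[Cl₂] = 0.0596 mol/L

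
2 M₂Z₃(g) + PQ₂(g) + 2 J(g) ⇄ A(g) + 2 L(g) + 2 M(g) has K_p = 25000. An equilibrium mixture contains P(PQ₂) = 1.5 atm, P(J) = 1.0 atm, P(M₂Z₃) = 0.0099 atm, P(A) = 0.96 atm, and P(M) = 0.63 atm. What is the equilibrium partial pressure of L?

P(L) = 3.1 atm

At equilibrium, K_p = P(A)·P(L)²·P(M)² / (P(M₂Z₃)²·P(PQ₂)·P(J)²) = 25000.
(0.96)·(P(L))²·(0.63)² / ((0.0099)²·(1.5)·(1.0)²) = 25000
P(L)² = 9.65 ⇒ P(L) = 3.1 atm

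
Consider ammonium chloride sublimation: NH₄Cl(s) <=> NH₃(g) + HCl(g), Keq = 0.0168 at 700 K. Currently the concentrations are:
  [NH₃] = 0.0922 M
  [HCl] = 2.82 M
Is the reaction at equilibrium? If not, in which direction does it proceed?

(NH₄Cl is a pure solid — omitted from Q.)
Q = [NH₃]·[HCl] = (0.0922)·(2.82) = 0.260
Q = 0.260 > Keq = 0.0168, so the reverse reaction proceeds.

to the left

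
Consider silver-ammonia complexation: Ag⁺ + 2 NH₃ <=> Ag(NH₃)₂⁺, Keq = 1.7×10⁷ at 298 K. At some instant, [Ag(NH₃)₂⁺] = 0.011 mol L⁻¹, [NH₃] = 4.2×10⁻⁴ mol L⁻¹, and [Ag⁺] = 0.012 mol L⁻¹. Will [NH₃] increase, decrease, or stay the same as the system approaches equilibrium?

decrease

Q = [Ag(NH₃)₂⁺] / ([Ag⁺]·[NH₃]²) = (0.011) / ((0.012)·(4.2×10⁻⁴)²) = 5.2×10⁶
Q = 5.2×10⁶ < Keq = 1.7×10⁷: net forward reaction.
NH₃ is a reactant, so it decreases.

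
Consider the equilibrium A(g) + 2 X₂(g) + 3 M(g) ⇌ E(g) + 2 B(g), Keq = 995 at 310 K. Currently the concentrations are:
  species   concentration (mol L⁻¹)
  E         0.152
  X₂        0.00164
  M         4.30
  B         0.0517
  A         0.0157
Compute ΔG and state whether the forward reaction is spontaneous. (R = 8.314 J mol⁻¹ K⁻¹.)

ΔG = -5.43 kJ/mol; the forward reaction is spontaneous

Q = [E]·[B]² / ([A]·[X₂]²·[M]³) = (0.152)·(0.0517)² / ((0.0157)·(0.00164)²·(4.30)³) = 121
ΔG = RT ln(Q/Keq) = (8.314 J mol⁻¹ K⁻¹)(310 K) × ln(121/995)
   = (2.577 kJ/mol)(-2.107) = -5.43 kJ/mol
ΔG < 0, so the forward reaction is spontaneous (proceeds forward).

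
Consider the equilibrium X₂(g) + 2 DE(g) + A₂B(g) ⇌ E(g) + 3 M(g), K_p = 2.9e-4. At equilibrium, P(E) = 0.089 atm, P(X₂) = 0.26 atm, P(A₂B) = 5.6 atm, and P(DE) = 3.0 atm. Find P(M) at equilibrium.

At equilibrium, K_p = P(E)·P(M)³ / (P(X₂)·P(DE)²·P(A₂B)) = 2.9e-4.
(0.089)·(P(M))³ / ((0.26)·(3.0)²·(5.6)) = 2.9e-4
P(M)³ = 0.0427 ⇒ P(M) = 0.35 atm

P(M) = 0.35 atm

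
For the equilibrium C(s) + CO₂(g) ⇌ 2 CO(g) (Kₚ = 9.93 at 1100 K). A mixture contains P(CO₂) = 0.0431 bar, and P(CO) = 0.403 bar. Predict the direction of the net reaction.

forward (toward products)

(C is a pure solid — omitted from Qₚ.)
Qₚ = P(CO)² / P(CO₂) = (0.403)² / (0.0431) = 3.77
Qₚ = 3.77 < Kₚ = 9.93, so the forward reaction proceeds.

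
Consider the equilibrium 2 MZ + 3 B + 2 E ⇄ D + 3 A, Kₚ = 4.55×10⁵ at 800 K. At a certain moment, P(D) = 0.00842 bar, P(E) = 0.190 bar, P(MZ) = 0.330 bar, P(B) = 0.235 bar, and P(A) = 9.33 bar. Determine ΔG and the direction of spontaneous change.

ΔG = -8.13 kJ/mol; the forward reaction is spontaneous

Qₚ = P(D)·P(A)³ / (P(MZ)²·P(B)³·P(E)²) = (0.00842)·(9.33)³ / ((0.330)²·(0.235)³·(0.190)²) = 1.34×10⁵
ΔG = RT ln(Qₚ/Kₚ) = (8.314 J mol⁻¹ K⁻¹)(800 K) × ln(1.34×10⁵/4.55×10⁵)
   = (6.651 kJ/mol)(-1.222) = -8.13 kJ/mol
ΔG < 0, so the forward reaction is spontaneous (proceeds forward).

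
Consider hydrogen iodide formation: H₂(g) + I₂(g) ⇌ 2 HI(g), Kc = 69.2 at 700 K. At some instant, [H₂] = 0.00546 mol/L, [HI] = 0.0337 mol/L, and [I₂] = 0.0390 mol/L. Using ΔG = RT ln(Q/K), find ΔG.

Qc = [HI]² / ([H₂]·[I₂]) = (0.0337)² / ((0.00546)·(0.0390)) = 5.33
ΔG = RT ln(Qc/Kc) = (8.314 J mol⁻¹ K⁻¹)(700 K) × ln(5.33/69.2)
   = (5.820 kJ/mol)(-2.564) = -14.9 kJ/mol
ΔG < 0, so the forward reaction is spontaneous (proceeds forward).

ΔG = -14.9 kJ/mol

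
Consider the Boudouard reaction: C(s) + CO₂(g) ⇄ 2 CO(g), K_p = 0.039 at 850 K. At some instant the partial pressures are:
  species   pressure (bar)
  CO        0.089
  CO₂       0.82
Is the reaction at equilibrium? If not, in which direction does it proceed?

(C is a pure solid — omitted from Q_p.)
Q_p = P(CO)² / P(CO₂) = (0.089)² / (0.82) = 0.0097
Q_p = 0.0097 < K_p = 0.039, so the forward reaction proceeds.

in the forward direction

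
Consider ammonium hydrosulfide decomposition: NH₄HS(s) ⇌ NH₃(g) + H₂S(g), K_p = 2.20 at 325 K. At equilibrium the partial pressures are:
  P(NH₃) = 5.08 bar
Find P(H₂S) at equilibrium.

(NH₄HS is a pure solid — omitted from K_p.)
At equilibrium, K_p = P(NH₃)·P(H₂S) = 2.20.
(5.08)·(P(H₂S)) = 2.20
P(H₂S) = 0.433 bar

P(H₂S) = 0.433 bar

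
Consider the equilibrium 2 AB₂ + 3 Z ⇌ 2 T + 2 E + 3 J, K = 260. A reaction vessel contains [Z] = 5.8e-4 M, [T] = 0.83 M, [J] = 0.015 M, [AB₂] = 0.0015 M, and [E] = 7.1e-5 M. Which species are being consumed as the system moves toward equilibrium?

Q = [T]²·[E]²·[J]³ / ([AB₂]²·[Z]³) = (0.83)²·(7.1e-5)²·(0.015)³ / ((0.0015)²·(5.8e-4)³) = 27
Q = 27 < K = 260: net forward reaction.

AB₂, Z (reactants)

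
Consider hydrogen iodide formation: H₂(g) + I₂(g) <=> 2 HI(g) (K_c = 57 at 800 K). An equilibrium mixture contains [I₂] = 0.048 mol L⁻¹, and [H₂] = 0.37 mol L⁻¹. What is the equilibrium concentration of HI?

[HI] = 1.0 mol L⁻¹

At equilibrium, K_c = [HI]² / ([H₂]·[I₂]) = 57.
([HI])² / ((0.37)·(0.048)) = 57
[HI]² = 1.01 ⇒ [HI] = 1.0 mol L⁻¹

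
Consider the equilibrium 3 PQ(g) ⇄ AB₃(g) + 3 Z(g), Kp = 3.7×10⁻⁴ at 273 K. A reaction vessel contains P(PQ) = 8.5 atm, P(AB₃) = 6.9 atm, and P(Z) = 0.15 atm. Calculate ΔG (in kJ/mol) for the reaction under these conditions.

Qp = P(AB₃)·P(Z)³ / P(PQ)³ = (6.9)·(0.15)³ / (8.5)³ = 3.79×10⁻⁵
ΔG = RT ln(Qp/Kp) = (8.314 J mol⁻¹ K⁻¹)(273 K) × ln(3.79×10⁻⁵/3.7×10⁻⁴)
   = (2.270 kJ/mol)(-2.279) = -5.17 kJ/mol
ΔG < 0, so the forward reaction is spontaneous (proceeds forward).

ΔG = -5.17 kJ/mol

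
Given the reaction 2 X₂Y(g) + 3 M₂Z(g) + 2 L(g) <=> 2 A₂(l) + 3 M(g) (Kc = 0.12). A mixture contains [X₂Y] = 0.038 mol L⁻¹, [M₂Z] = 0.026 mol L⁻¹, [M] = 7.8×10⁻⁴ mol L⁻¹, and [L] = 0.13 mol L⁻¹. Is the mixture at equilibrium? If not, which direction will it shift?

(A₂ is a pure liquid — omitted from Qc.)
Qc = [M]³ / ([X₂Y]²·[M₂Z]³·[L]²) = (7.8×10⁻⁴)³ / ((0.038)²·(0.026)³·(0.13)²) = 1.1
Qc = 1.1 > Kc = 0.12: net reverse reaction.

no; Q > K, reaction proceeds in reverse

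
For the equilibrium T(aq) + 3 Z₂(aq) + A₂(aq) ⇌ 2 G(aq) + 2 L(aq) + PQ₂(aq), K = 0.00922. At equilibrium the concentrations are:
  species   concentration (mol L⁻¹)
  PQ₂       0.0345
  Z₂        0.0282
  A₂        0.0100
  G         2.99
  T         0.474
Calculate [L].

At equilibrium, K = [G]²·[L]²·[PQ₂] / ([T]·[Z₂]³·[A₂]) = 0.00922.
(2.99)²·([L])²·(0.0345) / ((0.474)·(0.0282)³·(0.0100)) = 0.00922
[L]² = 3.18×10⁻⁹ ⇒ [L] = 5.64×10⁻⁵ mol L⁻¹

[L] = 5.64×10⁻⁵ mol L⁻¹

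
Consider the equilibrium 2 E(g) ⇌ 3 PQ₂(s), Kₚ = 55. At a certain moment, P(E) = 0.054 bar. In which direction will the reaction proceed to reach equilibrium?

(PQ₂ is a pure solid — omitted from Qₚ.)
Qₚ = 1 / P(E)² = 1 / (0.054)² = 340
Qₚ = 340 > Kₚ = 55, so the reverse reaction proceeds.

reverse (toward reactants)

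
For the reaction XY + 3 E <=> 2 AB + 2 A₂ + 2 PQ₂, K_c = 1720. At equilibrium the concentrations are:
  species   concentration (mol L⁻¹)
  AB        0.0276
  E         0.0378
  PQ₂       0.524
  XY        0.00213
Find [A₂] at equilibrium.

At equilibrium, K_c = [AB]²·[A₂]²·[PQ₂]² / ([XY]·[E]³) = 1720.
(0.0276)²·([A₂])²·(0.524)² / ((0.00213)·(0.0378)³) = 1720
[A₂]² = 0.946 ⇒ [A₂] = 0.973 mol L⁻¹

[A₂] = 0.973 mol L⁻¹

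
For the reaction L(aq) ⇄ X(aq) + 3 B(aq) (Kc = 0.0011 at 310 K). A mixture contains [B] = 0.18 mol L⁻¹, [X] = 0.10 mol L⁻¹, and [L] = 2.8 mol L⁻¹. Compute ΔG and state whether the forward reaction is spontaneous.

ΔG = -4.29 kJ/mol; the forward reaction is spontaneous

Qc = [X]·[B]³ / [L] = (0.10)·(0.18)³ / (2.8) = 2.08e-4
ΔG = RT ln(Qc/Kc) = (8.314 J mol⁻¹ K⁻¹)(310 K) × ln(2.08e-4/0.0011)
   = (2.577 kJ/mol)(-1.666) = -4.29 kJ/mol
ΔG < 0, so the forward reaction is spontaneous (proceeds forward).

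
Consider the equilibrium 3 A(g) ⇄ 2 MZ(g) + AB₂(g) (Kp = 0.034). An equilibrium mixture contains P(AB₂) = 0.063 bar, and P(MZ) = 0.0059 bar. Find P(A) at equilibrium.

At equilibrium, Kp = P(MZ)²·P(AB₂) / P(A)³ = 0.034.
(0.0059)²·(0.063) / (P(A))³ = 0.034
P(A)³ = 6.45e-5 ⇒ P(A) = 0.040 bar

P(A) = 0.040 bar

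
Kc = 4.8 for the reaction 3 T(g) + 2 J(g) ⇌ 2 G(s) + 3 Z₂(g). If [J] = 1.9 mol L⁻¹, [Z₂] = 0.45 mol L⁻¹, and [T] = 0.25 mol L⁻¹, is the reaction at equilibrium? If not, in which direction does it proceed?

(G is a pure solid — omitted from Qc.)
Qc = [Z₂]³ / ([T]³·[J]²) = (0.45)³ / ((0.25)³·(1.9)²) = 1.6
Qc = 1.6 < Kc = 4.8, so the forward reaction proceeds.

in the forward direction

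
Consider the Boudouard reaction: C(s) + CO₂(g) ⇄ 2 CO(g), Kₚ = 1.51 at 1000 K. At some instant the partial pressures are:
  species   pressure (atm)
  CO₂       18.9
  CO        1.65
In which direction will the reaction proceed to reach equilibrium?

(C is a pure solid — omitted from Qₚ.)
Qₚ = P(CO)² / P(CO₂) = (1.65)² / (18.9) = 0.144
Qₚ = 0.144 < Kₚ = 1.51, so the forward reaction proceeds.

toward products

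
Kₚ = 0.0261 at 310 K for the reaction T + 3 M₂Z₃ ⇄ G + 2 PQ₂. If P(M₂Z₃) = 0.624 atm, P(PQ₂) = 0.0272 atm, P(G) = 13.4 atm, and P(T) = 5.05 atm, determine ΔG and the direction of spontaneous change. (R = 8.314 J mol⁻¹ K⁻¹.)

ΔG = -3.02 kJ/mol; the forward reaction is spontaneous

Qₚ = P(G)·P(PQ₂)² / (P(T)·P(M₂Z₃)³) = (13.4)·(0.0272)² / ((5.05)·(0.624)³) = 0.00808
ΔG = RT ln(Qₚ/Kₚ) = (8.314 J mol⁻¹ K⁻¹)(310 K) × ln(0.00808/0.0261)
   = (2.577 kJ/mol)(-1.173) = -3.02 kJ/mol
ΔG < 0, so the forward reaction is spontaneous (proceeds forward).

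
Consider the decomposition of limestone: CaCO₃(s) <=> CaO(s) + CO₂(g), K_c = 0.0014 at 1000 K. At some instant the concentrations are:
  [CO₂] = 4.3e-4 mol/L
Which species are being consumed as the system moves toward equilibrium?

(CaCO₃, CaO are pure solids — omitted from Q_c.)
Q_c = [CO₂] = 4.3e-4
Q_c = 4.3e-4 < K_c = 0.0014: net forward reaction.

CaCO₃ (reactants)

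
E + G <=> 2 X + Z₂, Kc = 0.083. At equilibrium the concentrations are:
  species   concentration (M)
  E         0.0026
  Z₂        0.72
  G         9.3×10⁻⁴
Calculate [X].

[X] = 5.3×10⁻⁴ M

At equilibrium, Kc = [X]²·[Z₂] / ([E]·[G]) = 0.083.
([X])²·(0.72) / ((0.0026)·(9.3×10⁻⁴)) = 0.083
[X]² = 2.79×10⁻⁷ ⇒ [X] = 5.3×10⁻⁴ M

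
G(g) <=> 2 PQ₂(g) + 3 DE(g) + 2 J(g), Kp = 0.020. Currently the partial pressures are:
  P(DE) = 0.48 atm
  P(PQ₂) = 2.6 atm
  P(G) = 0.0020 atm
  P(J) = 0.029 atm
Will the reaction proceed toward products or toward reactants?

to the left

Qp = P(PQ₂)²·P(DE)³·P(J)² / P(G) = (2.6)²·(0.48)³·(0.029)² / (0.0020) = 0.31
Qp = 0.31 > Kp = 0.020, so the reverse reaction proceeds.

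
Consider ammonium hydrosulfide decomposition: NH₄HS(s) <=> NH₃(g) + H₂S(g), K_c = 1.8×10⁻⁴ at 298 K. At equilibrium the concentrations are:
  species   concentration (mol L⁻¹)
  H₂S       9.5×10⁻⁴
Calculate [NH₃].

[NH₃] = 0.19 mol L⁻¹

(NH₄HS is a pure solid — omitted from K_c.)
At equilibrium, K_c = [NH₃]·[H₂S] = 1.8×10⁻⁴.
([NH₃])·(9.5×10⁻⁴) = 1.8×10⁻⁴
[NH₃] = 0.189 = 0.19 mol L⁻¹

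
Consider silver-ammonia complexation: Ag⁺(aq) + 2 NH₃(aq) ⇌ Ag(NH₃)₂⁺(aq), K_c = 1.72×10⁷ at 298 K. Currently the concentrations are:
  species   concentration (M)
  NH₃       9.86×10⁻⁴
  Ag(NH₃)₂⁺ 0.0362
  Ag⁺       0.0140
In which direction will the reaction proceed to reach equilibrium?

Q_c = [Ag(NH₃)₂⁺] / ([Ag⁺]·[NH₃]²) = (0.0362) / ((0.0140)·(9.86×10⁻⁴)²) = 2.66×10⁶
Q_c = 2.66×10⁶ < K_c = 1.72×10⁷, so the forward reaction proceeds.

to the right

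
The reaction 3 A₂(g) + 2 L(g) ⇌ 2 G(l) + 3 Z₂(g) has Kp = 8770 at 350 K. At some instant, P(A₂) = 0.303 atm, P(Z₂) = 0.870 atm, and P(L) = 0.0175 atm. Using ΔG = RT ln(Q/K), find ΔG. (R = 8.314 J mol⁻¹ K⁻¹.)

ΔG = 6.33 kJ/mol

(G is a pure liquid — omitted from Qp.)
Qp = P(Z₂)³ / (P(A₂)³·P(L)²) = (0.870)³ / ((0.303)³·(0.0175)²) = 77300
ΔG = RT ln(Qp/Kp) = (8.314 J mol⁻¹ K⁻¹)(350 K) × ln(77300/8770)
   = (2.910 kJ/mol)(2.176) = 6.33 kJ/mol
ΔG > 0, so the forward reaction is non-spontaneous (proceeds in reverse).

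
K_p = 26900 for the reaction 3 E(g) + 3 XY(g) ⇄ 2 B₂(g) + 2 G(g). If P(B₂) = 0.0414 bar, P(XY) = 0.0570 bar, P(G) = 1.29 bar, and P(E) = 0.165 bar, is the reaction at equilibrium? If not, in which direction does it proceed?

in the forward direction

Q_p = P(B₂)²·P(G)² / (P(E)³·P(XY)³) = (0.0414)²·(1.29)² / ((0.165)³·(0.0570)³) = 3430
Q_p = 3430 < K_p = 26900, so the forward reaction proceeds.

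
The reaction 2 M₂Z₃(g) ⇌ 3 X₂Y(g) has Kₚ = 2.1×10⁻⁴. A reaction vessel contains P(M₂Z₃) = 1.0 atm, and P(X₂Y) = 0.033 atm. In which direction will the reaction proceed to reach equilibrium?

Qₚ = P(X₂Y)³ / P(M₂Z₃)² = (0.033)³ / (1.0)² = 3.6×10⁻⁵
Qₚ = 3.6×10⁻⁵ < Kₚ = 2.1×10⁻⁴, so the forward reaction proceeds.

forward (toward products)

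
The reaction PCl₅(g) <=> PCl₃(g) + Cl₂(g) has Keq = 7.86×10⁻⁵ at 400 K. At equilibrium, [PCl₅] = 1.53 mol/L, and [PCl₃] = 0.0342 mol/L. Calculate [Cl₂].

[Cl₂] = 0.00352 mol/L

At equilibrium, Keq = [PCl₃]·[Cl₂] / [PCl₅] = 7.86×10⁻⁵.
(0.0342)·([Cl₂]) / (1.53) = 7.86×10⁻⁵
[Cl₂] = 0.00352 mol/L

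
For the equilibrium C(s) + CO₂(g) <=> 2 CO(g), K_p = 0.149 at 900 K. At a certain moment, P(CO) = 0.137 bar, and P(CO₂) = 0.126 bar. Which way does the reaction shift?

(C is a pure solid — omitted from Q_p.)
Q_p = P(CO)² / P(CO₂) = (0.137)² / (0.126) = 0.149
Q_p = 0.149 = K_p, so the system is already at equilibrium.

no net change (already at equilibrium)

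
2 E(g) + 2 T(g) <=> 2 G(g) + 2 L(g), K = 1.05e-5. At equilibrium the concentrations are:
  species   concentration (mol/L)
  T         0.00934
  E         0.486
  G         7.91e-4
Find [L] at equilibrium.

[L] = 0.0186 mol/L

At equilibrium, K = [G]²·[L]² / ([E]²·[T]²) = 1.05e-5.
(7.91e-4)²·([L])² / ((0.486)²·(0.00934)²) = 1.05e-5
[L]² = 3.46e-4 ⇒ [L] = 0.0186 mol/L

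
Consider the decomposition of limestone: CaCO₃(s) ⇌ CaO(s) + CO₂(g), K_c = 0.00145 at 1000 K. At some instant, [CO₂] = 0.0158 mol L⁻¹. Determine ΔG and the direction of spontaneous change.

(CaCO₃, CaO are pure solids — omitted from Q_c.)
Q_c = [CO₂] = 0.0158
ΔG = RT ln(Q_c/K_c) = (8.314 J mol⁻¹ K⁻¹)(1000 K) × ln(0.0158/0.00145)
   = (8.314 kJ/mol)(2.388) = 19.9 kJ/mol
ΔG > 0, so the forward reaction is non-spontaneous (proceeds in reverse).

ΔG = 19.9 kJ/mol; the forward reaction is non-spontaneous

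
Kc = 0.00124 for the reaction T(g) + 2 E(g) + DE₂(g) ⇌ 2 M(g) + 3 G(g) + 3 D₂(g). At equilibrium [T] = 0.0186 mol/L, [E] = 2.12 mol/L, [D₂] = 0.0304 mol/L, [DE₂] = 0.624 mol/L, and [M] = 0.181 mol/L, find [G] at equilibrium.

At equilibrium, Kc = [M]²·[G]³·[D₂]³ / ([T]·[E]²·[DE₂]) = 0.00124.
(0.181)²·([G])³·(0.0304)³ / ((0.0186)·(2.12)²·(0.624)) = 0.00124
[G]³ = 70.3 ⇒ [G] = 4.13 mol/L

[G] = 4.13 mol/L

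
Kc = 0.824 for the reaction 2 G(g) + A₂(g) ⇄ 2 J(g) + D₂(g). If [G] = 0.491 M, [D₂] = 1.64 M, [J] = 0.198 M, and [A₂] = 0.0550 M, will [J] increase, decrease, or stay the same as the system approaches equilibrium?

Qc = [J]²·[D₂] / ([G]²·[A₂]) = (0.198)²·(1.64) / ((0.491)²·(0.0550)) = 4.85
Qc = 4.85 > Kc = 0.824: net reverse reaction.
J is a product, so it decreases.

decrease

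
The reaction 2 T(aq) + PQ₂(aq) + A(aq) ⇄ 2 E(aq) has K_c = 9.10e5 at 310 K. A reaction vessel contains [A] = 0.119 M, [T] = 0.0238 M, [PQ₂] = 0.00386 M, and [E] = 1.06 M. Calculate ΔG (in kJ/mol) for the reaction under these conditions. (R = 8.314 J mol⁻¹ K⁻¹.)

ΔG = 4.01 kJ/mol

Q_c = [E]² / ([T]²·[PQ₂]·[A]) = (1.06)² / ((0.0238)²·(0.00386)·(0.119)) = 4.32e6
ΔG = RT ln(Q_c/K_c) = (8.314 J mol⁻¹ K⁻¹)(310 K) × ln(4.32e6/9.10e5)
   = (2.577 kJ/mol)(1.558) = 4.01 kJ/mol
ΔG > 0, so the forward reaction is non-spontaneous (proceeds in reverse).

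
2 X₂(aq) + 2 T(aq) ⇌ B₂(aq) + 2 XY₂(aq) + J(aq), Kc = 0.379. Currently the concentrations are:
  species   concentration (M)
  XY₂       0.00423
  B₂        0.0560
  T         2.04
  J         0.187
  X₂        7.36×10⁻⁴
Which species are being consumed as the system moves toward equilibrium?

Qc = [B₂]·[XY₂]²·[J] / ([X₂]²·[T]²) = (0.0560)·(0.00423)²·(0.187) / ((7.36×10⁻⁴)²·(2.04)²) = 0.0831
Qc = 0.0831 < Kc = 0.379: net forward reaction.

X₂, T (reactants)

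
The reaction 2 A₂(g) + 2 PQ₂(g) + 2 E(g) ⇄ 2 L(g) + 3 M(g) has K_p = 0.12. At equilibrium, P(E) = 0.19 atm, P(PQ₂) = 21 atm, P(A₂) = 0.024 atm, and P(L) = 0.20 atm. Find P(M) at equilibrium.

P(M) = 0.30 atm

At equilibrium, K_p = P(L)²·P(M)³ / (P(A₂)²·P(PQ₂)²·P(E)²) = 0.12.
(0.20)²·(P(M))³ / ((0.024)²·(21)²·(0.19)²) = 0.12
P(M)³ = 0.0275 ⇒ P(M) = 0.30 atm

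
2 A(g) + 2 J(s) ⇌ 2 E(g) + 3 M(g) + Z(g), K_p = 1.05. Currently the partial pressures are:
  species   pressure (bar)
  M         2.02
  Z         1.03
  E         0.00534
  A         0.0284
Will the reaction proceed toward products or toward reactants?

(J is a pure solid — omitted from Q_p.)
Q_p = P(E)²·P(M)³·P(Z) / P(A)² = (0.00534)²·(2.02)³·(1.03) / (0.0284)² = 0.300
Q_p = 0.300 < K_p = 1.05, so the forward reaction proceeds.

forward (toward products)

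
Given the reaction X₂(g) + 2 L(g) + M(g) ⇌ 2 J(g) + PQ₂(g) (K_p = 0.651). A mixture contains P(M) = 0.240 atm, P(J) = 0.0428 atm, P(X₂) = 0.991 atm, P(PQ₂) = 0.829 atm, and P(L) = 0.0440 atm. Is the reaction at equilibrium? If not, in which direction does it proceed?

Q_p = P(J)²·P(PQ₂) / (P(X₂)·P(L)²·P(M)) = (0.0428)²·(0.829) / ((0.991)·(0.0440)²·(0.240)) = 3.30
Q_p = 3.30 > K_p = 0.651, so the reverse reaction proceeds.

toward reactants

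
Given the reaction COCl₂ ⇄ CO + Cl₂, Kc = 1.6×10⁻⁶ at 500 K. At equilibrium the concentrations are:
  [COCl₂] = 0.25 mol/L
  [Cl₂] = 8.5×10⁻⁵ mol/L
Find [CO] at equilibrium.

At equilibrium, Kc = [CO]·[Cl₂] / [COCl₂] = 1.6×10⁻⁶.
([CO])·(8.5×10⁻⁵) / (0.25) = 1.6×10⁻⁶
[CO] = 0.00471 = 0.0047 mol/L

[CO] = 0.0047 mol/L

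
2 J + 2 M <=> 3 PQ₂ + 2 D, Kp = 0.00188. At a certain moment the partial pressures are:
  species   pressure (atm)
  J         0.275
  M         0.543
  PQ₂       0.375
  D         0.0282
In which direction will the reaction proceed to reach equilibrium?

Qp = P(PQ₂)³·P(D)² / (P(J)²·P(M)²) = (0.375)³·(0.0282)² / ((0.275)²·(0.543)²) = 0.00188
Qp = 0.00188 = Kp, so the system is already at equilibrium.

neither direction; the system is at equilibrium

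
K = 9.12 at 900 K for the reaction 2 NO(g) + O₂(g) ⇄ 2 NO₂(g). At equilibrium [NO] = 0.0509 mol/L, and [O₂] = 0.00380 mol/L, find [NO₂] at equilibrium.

[NO₂] = 0.00948 mol/L

At equilibrium, K = [NO₂]² / ([NO]²·[O₂]) = 9.12.
([NO₂])² / ((0.0509)²·(0.00380)) = 9.12
[NO₂]² = 8.98×10⁻⁵ ⇒ [NO₂] = 0.00948 mol/L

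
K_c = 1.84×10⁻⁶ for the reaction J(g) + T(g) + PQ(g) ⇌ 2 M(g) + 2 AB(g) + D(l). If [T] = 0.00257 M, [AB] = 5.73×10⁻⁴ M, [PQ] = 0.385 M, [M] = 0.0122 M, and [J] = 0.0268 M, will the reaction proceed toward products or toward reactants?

(D is a pure liquid — omitted from Q_c.)
Q_c = [M]²·[AB]² / ([J]·[T]·[PQ]) = (0.0122)²·(5.73×10⁻⁴)² / ((0.0268)·(0.00257)·(0.385)) = 1.84×10⁻⁶
Q_c = 1.84×10⁻⁶ = K_c, so the system is already at equilibrium.

at equilibrium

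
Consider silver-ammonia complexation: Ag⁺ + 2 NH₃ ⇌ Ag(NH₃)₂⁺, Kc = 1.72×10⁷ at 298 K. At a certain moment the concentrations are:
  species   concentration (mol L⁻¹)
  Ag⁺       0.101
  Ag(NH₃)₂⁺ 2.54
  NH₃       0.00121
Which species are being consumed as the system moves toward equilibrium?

none (at equilibrium)

Qc = [Ag(NH₃)₂⁺] / ([Ag⁺]·[NH₃]²) = (2.54) / ((0.101)·(0.00121)²) = 1.72×10⁷
Qc = 1.72×10⁷ = Kc; the system is at equilibrium.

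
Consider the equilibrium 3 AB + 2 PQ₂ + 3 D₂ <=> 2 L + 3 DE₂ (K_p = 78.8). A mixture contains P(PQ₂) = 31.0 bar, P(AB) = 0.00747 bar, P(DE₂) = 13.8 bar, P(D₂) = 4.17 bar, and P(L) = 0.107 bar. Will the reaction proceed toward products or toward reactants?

reverse (toward reactants)

Q_p = P(L)²·P(DE₂)³ / (P(AB)³·P(PQ₂)²·P(D₂)³) = (0.107)²·(13.8)³ / ((0.00747)³·(31.0)²·(4.17)³) = 1040
Q_p = 1040 > K_p = 78.8, so the reverse reaction proceeds.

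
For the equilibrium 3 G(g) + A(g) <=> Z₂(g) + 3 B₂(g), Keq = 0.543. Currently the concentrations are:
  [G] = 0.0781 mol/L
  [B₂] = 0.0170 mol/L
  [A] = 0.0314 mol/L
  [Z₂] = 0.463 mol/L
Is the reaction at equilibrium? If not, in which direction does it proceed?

Q = [Z₂]·[B₂]³ / ([G]³·[A]) = (0.463)·(0.0170)³ / ((0.0781)³·(0.0314)) = 0.152
Q = 0.152 < Keq = 0.543, so the forward reaction proceeds.

in the forward direction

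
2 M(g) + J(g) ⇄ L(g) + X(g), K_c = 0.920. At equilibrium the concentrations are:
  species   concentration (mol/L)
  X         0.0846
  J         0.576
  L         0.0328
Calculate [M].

[M] = 0.0724 mol/L

At equilibrium, K_c = [L]·[X] / ([M]²·[J]) = 0.920.
(0.0328)·(0.0846) / (([M])²·(0.576)) = 0.920
[M]² = 0.00524 ⇒ [M] = 0.0724 mol/L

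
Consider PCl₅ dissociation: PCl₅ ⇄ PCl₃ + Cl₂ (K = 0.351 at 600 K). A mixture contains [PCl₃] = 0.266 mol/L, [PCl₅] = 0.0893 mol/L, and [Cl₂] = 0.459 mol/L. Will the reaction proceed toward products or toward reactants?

to the left

Q = [PCl₃]·[Cl₂] / [PCl₅] = (0.266)·(0.459) / (0.0893) = 1.37
Q = 1.37 > K = 0.351, so the reverse reaction proceeds.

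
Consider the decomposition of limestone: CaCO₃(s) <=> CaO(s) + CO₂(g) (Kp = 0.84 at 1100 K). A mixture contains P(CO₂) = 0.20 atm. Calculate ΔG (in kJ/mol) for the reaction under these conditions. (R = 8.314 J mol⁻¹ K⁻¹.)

ΔG = -13.1 kJ/mol

(CaCO₃, CaO are pure solids — omitted from Qp.)
Qp = P(CO₂) = 0.200
ΔG = RT ln(Qp/Kp) = (8.314 J mol⁻¹ K⁻¹)(1100 K) × ln(0.200/0.84)
   = (9.145 kJ/mol)(-1.435) = -13.1 kJ/mol
ΔG < 0, so the forward reaction is spontaneous (proceeds forward).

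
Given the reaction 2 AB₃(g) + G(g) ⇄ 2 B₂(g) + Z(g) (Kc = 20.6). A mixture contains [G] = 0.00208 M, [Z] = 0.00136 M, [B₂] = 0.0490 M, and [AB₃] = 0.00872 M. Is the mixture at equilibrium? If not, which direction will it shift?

Qc = [B₂]²·[Z] / ([AB₃]²·[G]) = (0.0490)²·(0.00136) / ((0.00872)²·(0.00208)) = 20.6
Qc = 20.6 = Kc; the system is at equilibrium.

yes, at equilibrium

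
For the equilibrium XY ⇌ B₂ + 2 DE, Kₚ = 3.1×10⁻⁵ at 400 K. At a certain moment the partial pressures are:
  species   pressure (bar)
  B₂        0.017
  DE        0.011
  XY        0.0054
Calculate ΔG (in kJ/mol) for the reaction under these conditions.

ΔG = 8.34 kJ/mol

Qₚ = P(B₂)·P(DE)² / P(XY) = (0.017)·(0.011)² / (0.0054) = 3.81×10⁻⁴
ΔG = RT ln(Qₚ/Kₚ) = (8.314 J mol⁻¹ K⁻¹)(400 K) × ln(3.81×10⁻⁴/3.1×10⁻⁵)
   = (3.326 kJ/mol)(2.509) = 8.34 kJ/mol
ΔG > 0, so the forward reaction is non-spontaneous (proceeds in reverse).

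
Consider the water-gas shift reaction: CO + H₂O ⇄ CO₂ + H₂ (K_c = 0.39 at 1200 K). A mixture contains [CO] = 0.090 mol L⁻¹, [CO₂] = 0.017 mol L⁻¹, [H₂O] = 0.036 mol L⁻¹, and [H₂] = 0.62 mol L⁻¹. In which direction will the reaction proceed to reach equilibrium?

in the reverse direction

Q_c = [CO₂]·[H₂] / ([CO]·[H₂O]) = (0.017)·(0.62) / ((0.090)·(0.036)) = 3.3
Q_c = 3.3 > K_c = 0.39, so the reverse reaction proceeds.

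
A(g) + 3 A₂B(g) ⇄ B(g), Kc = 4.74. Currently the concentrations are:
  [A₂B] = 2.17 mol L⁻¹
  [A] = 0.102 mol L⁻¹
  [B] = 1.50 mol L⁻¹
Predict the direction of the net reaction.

to the right

Qc = [B] / ([A]·[A₂B]³) = (1.50) / ((0.102)·(2.17)³) = 1.44
Qc = 1.44 < Kc = 4.74, so the forward reaction proceeds.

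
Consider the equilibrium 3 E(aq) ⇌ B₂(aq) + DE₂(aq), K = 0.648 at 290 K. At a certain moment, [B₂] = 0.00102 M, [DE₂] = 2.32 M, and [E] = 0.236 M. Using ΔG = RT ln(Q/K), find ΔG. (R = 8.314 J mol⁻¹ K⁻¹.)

ΔG = -3.09 kJ/mol

Q = [B₂]·[DE₂] / [E]³ = (0.00102)·(2.32) / (0.236)³ = 0.180
ΔG = RT ln(Q/K) = (8.314 J mol⁻¹ K⁻¹)(290 K) × ln(0.180/0.648)
   = (2.411 kJ/mol)(-1.281) = -3.09 kJ/mol
ΔG < 0, so the forward reaction is spontaneous (proceeds forward).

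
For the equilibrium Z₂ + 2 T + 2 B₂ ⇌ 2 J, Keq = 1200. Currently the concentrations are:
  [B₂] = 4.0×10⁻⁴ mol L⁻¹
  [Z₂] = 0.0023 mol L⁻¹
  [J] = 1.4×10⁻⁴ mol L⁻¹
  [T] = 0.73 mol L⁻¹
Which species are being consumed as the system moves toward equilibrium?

Q = [J]² / ([Z₂]·[T]²·[B₂]²) = (1.4×10⁻⁴)² / ((0.0023)·(0.73)²·(4.0×10⁻⁴)²) = 100
Q = 100 < Keq = 1200: net forward reaction.

Z₂, T, B₂ (reactants)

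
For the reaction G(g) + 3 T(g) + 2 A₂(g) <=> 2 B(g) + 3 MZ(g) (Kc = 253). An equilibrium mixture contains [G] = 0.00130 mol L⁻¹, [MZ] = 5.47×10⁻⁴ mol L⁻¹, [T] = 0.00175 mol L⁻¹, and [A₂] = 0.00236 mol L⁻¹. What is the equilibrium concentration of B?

[B] = 0.00774 mol L⁻¹

At equilibrium, Kc = [B]²·[MZ]³ / ([G]·[T]³·[A₂]²) = 253.
([B])²·(5.47×10⁻⁴)³ / ((0.00130)·(0.00175)³·(0.00236)²) = 253
[B]² = 6.00×10⁻⁵ ⇒ [B] = 0.00774 mol L⁻¹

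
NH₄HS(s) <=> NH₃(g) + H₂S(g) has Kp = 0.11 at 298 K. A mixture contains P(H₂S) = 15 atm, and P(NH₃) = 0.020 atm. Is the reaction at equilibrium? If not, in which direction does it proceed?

to the left

(NH₄HS is a pure solid — omitted from Qp.)
Qp = P(NH₃)·P(H₂S) = (0.020)·(15) = 0.30
Qp = 0.30 > Kp = 0.11, so the reverse reaction proceeds.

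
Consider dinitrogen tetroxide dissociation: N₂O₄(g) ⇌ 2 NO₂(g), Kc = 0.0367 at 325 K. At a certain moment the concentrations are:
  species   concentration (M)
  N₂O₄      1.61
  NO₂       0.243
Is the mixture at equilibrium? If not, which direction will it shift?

Qc = [NO₂]² / [N₂O₄] = (0.243)² / (1.61) = 0.0367
Qc = 0.0367 = Kc; the system is at equilibrium.

yes, at equilibrium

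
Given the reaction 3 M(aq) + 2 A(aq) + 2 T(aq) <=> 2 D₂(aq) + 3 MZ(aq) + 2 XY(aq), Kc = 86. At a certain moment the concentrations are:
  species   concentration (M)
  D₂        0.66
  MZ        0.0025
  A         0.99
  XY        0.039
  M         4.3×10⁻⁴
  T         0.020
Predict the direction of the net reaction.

reverse (toward reactants)

Qc = [D₂]²·[MZ]³·[XY]² / ([M]³·[A]²·[T]²) = (0.66)²·(0.0025)³·(0.039)² / ((4.3×10⁻⁴)³·(0.99)²·(0.020)²) = 330
Qc = 330 > Kc = 86, so the reverse reaction proceeds.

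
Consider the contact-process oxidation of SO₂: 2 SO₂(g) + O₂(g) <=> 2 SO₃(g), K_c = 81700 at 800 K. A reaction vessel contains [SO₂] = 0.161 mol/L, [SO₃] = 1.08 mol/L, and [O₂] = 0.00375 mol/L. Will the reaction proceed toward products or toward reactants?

toward products

Q_c = [SO₃]² / ([SO₂]²·[O₂]) = (1.08)² / ((0.161)²·(0.00375)) = 12000
Q_c = 12000 < K_c = 81700, so the forward reaction proceeds.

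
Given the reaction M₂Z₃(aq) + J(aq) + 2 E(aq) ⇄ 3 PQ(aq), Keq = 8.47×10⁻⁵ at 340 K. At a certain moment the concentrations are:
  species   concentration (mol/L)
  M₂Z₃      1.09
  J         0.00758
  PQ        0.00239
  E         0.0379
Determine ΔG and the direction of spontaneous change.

ΔG = 7.37 kJ/mol; the forward reaction is non-spontaneous

Q = [PQ]³ / ([M₂Z₃]·[J]·[E]²) = (0.00239)³ / ((1.09)·(0.00758)·(0.0379)²) = 0.00115
ΔG = RT ln(Q/Keq) = (8.314 J mol⁻¹ K⁻¹)(340 K) × ln(0.00115/8.47×10⁻⁵)
   = (2.827 kJ/mol)(2.608) = 7.37 kJ/mol
ΔG > 0, so the forward reaction is non-spontaneous (proceeds in reverse).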